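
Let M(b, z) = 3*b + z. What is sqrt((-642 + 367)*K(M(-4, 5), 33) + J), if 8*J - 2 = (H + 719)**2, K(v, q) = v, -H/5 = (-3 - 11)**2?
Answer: sqrt(167046)/4 ≈ 102.18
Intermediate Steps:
H = -980 (H = -5*(-3 - 11)**2 = -5*(-14)**2 = -5*196 = -980)
M(b, z) = z + 3*b
J = 68123/8 (J = 1/4 + (-980 + 719)**2/8 = 1/4 + (1/8)*(-261)**2 = 1/4 + (1/8)*68121 = 1/4 + 68121/8 = 68123/8 ≈ 8515.4)
sqrt((-642 + 367)*K(M(-4, 5), 33) + J) = sqrt((-642 + 367)*(5 + 3*(-4)) + 68123/8) = sqrt(-275*(5 - 12) + 68123/8) = sqrt(-275*(-7) + 68123/8) = sqrt(1925 + 68123/8) = sqrt(83523/8) = sqrt(167046)/4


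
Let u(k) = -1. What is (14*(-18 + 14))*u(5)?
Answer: 56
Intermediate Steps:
(14*(-18 + 14))*u(5) = (14*(-18 + 14))*(-1) = (14*(-4))*(-1) = -56*(-1) = 56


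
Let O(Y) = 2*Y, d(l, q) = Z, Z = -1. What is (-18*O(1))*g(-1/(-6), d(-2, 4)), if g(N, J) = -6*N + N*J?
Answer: 42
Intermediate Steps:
d(l, q) = -1
g(N, J) = -6*N + J*N
(-18*O(1))*g(-1/(-6), d(-2, 4)) = (-36)*((-1/(-6))*(-6 - 1)) = (-18*2)*(-1*(-1/6)*(-7)) = -6*(-7) = -36*(-7/6) = 42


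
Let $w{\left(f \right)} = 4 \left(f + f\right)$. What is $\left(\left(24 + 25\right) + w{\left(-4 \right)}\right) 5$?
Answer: $85$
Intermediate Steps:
$w{\left(f \right)} = 8 f$ ($w{\left(f \right)} = 4 \cdot 2 f = 8 f$)
$\left(\left(24 + 25\right) + w{\left(-4 \right)}\right) 5 = \left(\left(24 + 25\right) + 8 \left(-4\right)\right) 5 = \left(49 - 32\right) 5 = 17 \cdot 5 = 85$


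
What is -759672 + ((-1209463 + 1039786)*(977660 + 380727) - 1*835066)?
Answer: -230488625737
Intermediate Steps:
-759672 + ((-1209463 + 1039786)*(977660 + 380727) - 1*835066) = -759672 + (-169677*1358387 - 835066) = -759672 + (-230487030999 - 835066) = -759672 - 230487866065 = -230488625737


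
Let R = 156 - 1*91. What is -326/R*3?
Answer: -978/65 ≈ -15.046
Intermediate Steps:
R = 65 (R = 156 - 91 = 65)
-326/R*3 = -326/65*3 = -978/65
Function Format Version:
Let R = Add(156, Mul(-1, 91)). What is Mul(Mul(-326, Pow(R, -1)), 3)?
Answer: Rational(-978, 65) ≈ -15.046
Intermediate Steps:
R = 65 (R = Add(156, -91) = 65)
Mul(Mul(-326, Pow(R, -1)), 3) = Mul(Mul(-326, Pow(65, -1)), 3) = Mul(Mul(-326, Rational(1, 65)), 3) = Mul(Rational(-326, 65), 3) = Rational(-978, 65)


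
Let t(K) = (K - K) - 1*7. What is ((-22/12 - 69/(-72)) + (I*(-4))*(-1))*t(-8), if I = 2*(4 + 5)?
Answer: -3983/8 ≈ -497.88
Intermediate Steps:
I = 18 (I = 2*9 = 18)
t(K) = -7 (t(K) = 0 - 7 = -7)
((-22/12 - 69/(-72)) + (I*(-4))*(-1))*t(-8) = ((-22/12 - 69/(-72)) + (18*(-4))*(-1))*(-7) = ((-22*1/12 - 69*(-1/72)) - 72*(-1))*(-7) = ((-11/6 + 23/24) + 72)*(-7) = (-7/8 + 72)*(-7) = (569/8)*(-7) = -3983/8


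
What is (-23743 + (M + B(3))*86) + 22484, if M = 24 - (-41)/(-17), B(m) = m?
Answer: 14545/17 ≈ 855.59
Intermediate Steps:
M = 367/17 (M = 24 - (-41)*(-1)/17 = 24 - 1*41/17 = 24 - 41/17 = 367/17 ≈ 21.588)
(-23743 + (M + B(3))*86) + 22484 = (-23743 + (367/17 + 3)*86) + 22484 = (-23743 + (418/17)*86) + 22484 = (-23743 + 35948/17) + 22484 = -367683/17 + 22484 = 14545/17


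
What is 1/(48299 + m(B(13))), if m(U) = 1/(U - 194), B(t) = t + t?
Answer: 168/8114231 ≈ 2.0704e-5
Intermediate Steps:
B(t) = 2*t
m(U) = 1/(-194 + U)
1/(48299 + m(B(13))) = 1/(48299 + 1/(-194 + 2*13)) = 1/(48299 + 1/(-194 + 26)) = 1/(48299 + 1/(-168)) = 1/(48299 - 1/168) = 1/(8114231/168) = 168/8114231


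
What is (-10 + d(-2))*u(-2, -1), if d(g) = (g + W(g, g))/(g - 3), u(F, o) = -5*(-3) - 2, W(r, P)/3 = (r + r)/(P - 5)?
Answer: -4524/35 ≈ -129.26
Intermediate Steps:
W(r, P) = 6*r/(-5 + P) (W(r, P) = 3*((r + r)/(P - 5)) = 3*((2*r)/(-5 + P)) = 3*(2*r/(-5 + P)) = 6*r/(-5 + P))
u(F, o) = 13 (u(F, o) = 15 - 2 = 13)
d(g) = (g + 6*g/(-5 + g))/(-3 + g) (d(g) = (g + 6*g/(-5 + g))/(g - 3) = (g + 6*g/(-5 + g))/(-3 + g))
(-10 + d(-2))*u(-2, -1) = (-10 - 2*(1 - 2)/((-5 - 2)*(-3 - 2)))*13 = (-10 - 2*(-1)/(-7*(-5)))*13 = (-10 - 2*(-⅐)*(-⅕)*(-1))*13 = (-10 + 2/35)*13 = -348/35*13 = -4524/35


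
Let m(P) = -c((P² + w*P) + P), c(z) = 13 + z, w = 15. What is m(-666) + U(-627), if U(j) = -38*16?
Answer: -433521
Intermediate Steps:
m(P) = -13 - P² - 16*P (m(P) = -(13 + ((P² + 15*P) + P)) = -(13 + (P² + 16*P)) = -(13 + P² + 16*P) = -13 - P² - 16*P)
U(j) = -608
m(-666) + U(-627) = (-13 - 1*(-666)*(16 - 666)) - 608 = (-13 - 1*(-666)*(-650)) - 608 = (-13 - 432900) - 608 = -432913 - 608 = -433521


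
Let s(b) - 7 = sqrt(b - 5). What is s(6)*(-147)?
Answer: -1176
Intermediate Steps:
s(b) = 7 + sqrt(-5 + b) (s(b) = 7 + sqrt(b - 5) = 7 + sqrt(-5 + b))
s(6)*(-147) = (7 + sqrt(-5 + 6))*(-147) = (7 + sqrt(1))*(-147) = (7 + 1)*(-147) = 8*(-147) = -1176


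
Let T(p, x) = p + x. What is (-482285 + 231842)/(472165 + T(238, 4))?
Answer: -83481/157469 ≈ -0.53014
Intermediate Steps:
(-482285 + 231842)/(472165 + T(238, 4)) = (-482285 + 231842)/(472165 + (238 + 4)) = -250443/(472165 + 242) = -250443/472407 = -250443*1/472407 = -83481/157469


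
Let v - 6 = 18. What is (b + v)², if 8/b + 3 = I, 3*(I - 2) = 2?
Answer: 0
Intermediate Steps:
I = 8/3 (I = 2 + (⅓)*2 = 2 + ⅔ = 8/3 ≈ 2.6667)
v = 24 (v = 6 + 18 = 24)
b = -24 (b = 8/(-3 + 8/3) = 8/(-⅓) = 8*(-3) = -24)
(b + v)² = (-24 + 24)² = 0² = 0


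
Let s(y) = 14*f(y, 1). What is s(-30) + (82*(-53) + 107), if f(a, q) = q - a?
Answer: -3805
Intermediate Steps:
s(y) = 14 - 14*y (s(y) = 14*(1 - y) = 14 - 14*y)
s(-30) + (82*(-53) + 107) = (14 - 14*(-30)) + (82*(-53) + 107) = (14 + 420) + (-4346 + 107) = 434 - 4239 = -3805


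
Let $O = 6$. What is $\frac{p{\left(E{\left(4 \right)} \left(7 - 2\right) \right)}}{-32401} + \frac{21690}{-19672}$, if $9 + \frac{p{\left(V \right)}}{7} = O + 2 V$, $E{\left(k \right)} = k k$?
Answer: $- \frac{362198609}{318696236} \approx -1.1365$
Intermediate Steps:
$E{\left(k \right)} = k^{2}$
$p{\left(V \right)} = -21 + 14 V$ ($p{\left(V \right)} = -63 + 7 \left(6 + 2 V\right) = -63 + \left(42 + 14 V\right) = -21 + 14 V$)
$\frac{p{\left(E{\left(4 \right)} \left(7 - 2\right) \right)}}{-32401} + \frac{21690}{-19672} = \frac{-21 + 14 \cdot 4^{2} \left(7 - 2\right)}{-32401} + \frac{21690}{-19672} = \left(-21 + 14 \cdot 16 \cdot 5\right) \left(- \frac{1}{32401}\right) + 21690 \left(- \frac{1}{19672}\right) = \left(-21 + 14 \cdot 80\right) \left(- \frac{1}{32401}\right) - \frac{10845}{9836} = \left(-21 + 1120\right) \left(- \frac{1}{32401}\right) - \frac{10845}{9836} = 1099 \left(- \frac{1}{32401}\right) - \frac{10845}{9836} = - \frac{1099}{32401} - \frac{10845}{9836} = - \frac{362198609}{318696236}$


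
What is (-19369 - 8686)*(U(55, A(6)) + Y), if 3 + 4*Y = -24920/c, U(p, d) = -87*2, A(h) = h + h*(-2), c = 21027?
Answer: 413047957615/84108 ≈ 4.9109e+6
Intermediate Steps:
A(h) = -h (A(h) = h - 2*h = -h)
U(p, d) = -174
Y = -88001/84108 (Y = -¾ + (-24920/21027)/4 = -¾ + (-24920*1/21027)/4 = -¾ + (¼)*(-24920/21027) = -¾ - 6230/21027 = -88001/84108 ≈ -1.0463)
(-19369 - 8686)*(U(55, A(6)) + Y) = (-19369 - 8686)*(-174 - 88001/84108) = -28055*(-14722793/84108) = 413047957615/84108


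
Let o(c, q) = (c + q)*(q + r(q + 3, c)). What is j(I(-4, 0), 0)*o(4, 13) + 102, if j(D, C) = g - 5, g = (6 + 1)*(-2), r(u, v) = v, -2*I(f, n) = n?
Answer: -5389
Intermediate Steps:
I(f, n) = -n/2
g = -14 (g = 7*(-2) = -14)
j(D, C) = -19 (j(D, C) = -14 - 5 = -19)
o(c, q) = (c + q)**2 (o(c, q) = (c + q)*(q + c) = (c + q)*(c + q) = (c + q)**2)
j(I(-4, 0), 0)*o(4, 13) + 102 = -19*(4**2 + 13**2 + 2*4*13) + 102 = -19*(16 + 169 + 104) + 102 = -19*289 + 102 = -5491 + 102 = -5389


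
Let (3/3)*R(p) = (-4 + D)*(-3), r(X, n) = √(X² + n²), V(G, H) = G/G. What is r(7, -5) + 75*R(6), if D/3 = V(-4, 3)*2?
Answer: -450 + √74 ≈ -441.40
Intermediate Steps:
V(G, H) = 1
D = 6 (D = 3*(1*2) = 3*2 = 6)
R(p) = -6 (R(p) = (-4 + 6)*(-3) = 2*(-3) = -6)
r(7, -5) + 75*R(6) = √(7² + (-5)²) + 75*(-6) = √(49 + 25) - 450 = √74 - 450 = -450 + √74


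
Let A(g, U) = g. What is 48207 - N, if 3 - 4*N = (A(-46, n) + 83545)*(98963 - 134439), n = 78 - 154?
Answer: -2962017699/4 ≈ -7.4050e+8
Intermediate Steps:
n = -76
N = 2962210527/4 (N = 3/4 - (-46 + 83545)*(98963 - 134439)/4 = 3/4 - 83499*(-35476)/4 = 3/4 - 1/4*(-2962210524) = 3/4 + 740552631 = 2962210527/4 ≈ 7.4055e+8)
48207 - N = 48207 - 1*2962210527/4 = 48207 - 2962210527/4 = -2962017699/4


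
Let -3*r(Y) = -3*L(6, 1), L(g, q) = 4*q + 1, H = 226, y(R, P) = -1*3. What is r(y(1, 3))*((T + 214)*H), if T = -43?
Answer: 193230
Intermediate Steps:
y(R, P) = -3
L(g, q) = 1 + 4*q
r(Y) = 5 (r(Y) = -(-1)*(1 + 4*1) = -(-1)*(1 + 4) = -(-1)*5 = -⅓*(-15) = 5)
r(y(1, 3))*((T + 214)*H) = 5*((-43 + 214)*226) = 5*(171*226) = 5*38646 = 193230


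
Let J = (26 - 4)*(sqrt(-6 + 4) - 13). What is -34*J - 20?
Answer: 9704 - 748*I*sqrt(2) ≈ 9704.0 - 1057.8*I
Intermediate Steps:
J = -286 + 22*I*sqrt(2) (J = 22*(sqrt(-2) - 13) = 22*(I*sqrt(2) - 13) = 22*(-13 + I*sqrt(2)) = -286 + 22*I*sqrt(2) ≈ -286.0 + 31.113*I)
-34*J - 20 = -34*(-286 + 22*I*sqrt(2)) - 20 = (9724 - 748*I*sqrt(2)) - 20 = 9704 - 748*I*sqrt(2)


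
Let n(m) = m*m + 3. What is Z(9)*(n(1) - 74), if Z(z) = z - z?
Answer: 0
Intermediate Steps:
Z(z) = 0
n(m) = 3 + m**2 (n(m) = m**2 + 3 = 3 + m**2)
Z(9)*(n(1) - 74) = 0*((3 + 1**2) - 74) = 0*((3 + 1) - 74) = 0*(4 - 74) = 0*(-70) = 0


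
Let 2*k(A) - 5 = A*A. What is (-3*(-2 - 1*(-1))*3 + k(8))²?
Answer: 7569/4 ≈ 1892.3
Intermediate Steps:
k(A) = 5/2 + A²/2 (k(A) = 5/2 + (A*A)/2 = 5/2 + A²/2)
(-3*(-2 - 1*(-1))*3 + k(8))² = (-3*(-2 - 1*(-1))*3 + (5/2 + (½)*8²))² = (-3*(-2 + 1)*3 + (5/2 + (½)*64))² = (-3*(-1)*3 + (5/2 + 32))² = (3*3 + 69/2)² = (9 + 69/2)² = (87/2)² = 7569/4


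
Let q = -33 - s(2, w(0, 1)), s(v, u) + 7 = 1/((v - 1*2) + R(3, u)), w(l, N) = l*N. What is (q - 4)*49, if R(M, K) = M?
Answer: -4459/3 ≈ -1486.3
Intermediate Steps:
w(l, N) = N*l
s(v, u) = -7 + 1/(1 + v) (s(v, u) = -7 + 1/((v - 1*2) + 3) = -7 + 1/((v - 2) + 3) = -7 + 1/((-2 + v) + 3) = -7 + 1/(1 + v))
q = -79/3 (q = -33 - (-6 - 7*2)/(1 + 2) = -33 - (-6 - 14)/3 = -33 - (-20)/3 = -33 - 1*(-20/3) = -33 + 20/3 = -79/3 ≈ -26.333)
(q - 4)*49 = (-79/3 - 4)*49 = -91/3*49 = -4459/3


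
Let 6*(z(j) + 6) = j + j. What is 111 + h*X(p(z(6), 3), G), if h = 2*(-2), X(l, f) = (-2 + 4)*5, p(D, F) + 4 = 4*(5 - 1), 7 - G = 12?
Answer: 71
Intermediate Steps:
G = -5 (G = 7 - 1*12 = 7 - 12 = -5)
z(j) = -6 + j/3 (z(j) = -6 + (j + j)/6 = -6 + (2*j)/6 = -6 + j/3)
p(D, F) = 12 (p(D, F) = -4 + 4*(5 - 1) = -4 + 4*4 = -4 + 16 = 12)
X(l, f) = 10 (X(l, f) = 2*5 = 10)
h = -4
111 + h*X(p(z(6), 3), G) = 111 - 4*10 = 111 - 40 = 71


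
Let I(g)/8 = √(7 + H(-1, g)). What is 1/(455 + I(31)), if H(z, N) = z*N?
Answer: 455/208561 - 16*I*√6/208561 ≈ 0.0021816 - 0.00018792*I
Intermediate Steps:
H(z, N) = N*z
I(g) = 8*√(7 - g) (I(g) = 8*√(7 + g*(-1)) = 8*√(7 - g))
1/(455 + I(31)) = 1/(455 + 8*√(7 - 1*31)) = 1/(455 + 8*√(7 - 31)) = 1/(455 + 8*√(-24)) = 1/(455 + 8*(2*I*√6)) = 1/(455 + 16*I*√6)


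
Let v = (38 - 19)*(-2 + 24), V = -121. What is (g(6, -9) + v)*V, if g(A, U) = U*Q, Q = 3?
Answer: -47311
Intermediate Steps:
g(A, U) = 3*U (g(A, U) = U*3 = 3*U)
v = 418 (v = 19*22 = 418)
(g(6, -9) + v)*V = (3*(-9) + 418)*(-121) = (-27 + 418)*(-121) = 391*(-121) = -47311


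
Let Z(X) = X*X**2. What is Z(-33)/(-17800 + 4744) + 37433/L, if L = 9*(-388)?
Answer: -30269437/3799296 ≈ -7.9671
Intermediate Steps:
Z(X) = X**3
L = -3492
Z(-33)/(-17800 + 4744) + 37433/L = (-33)**3/(-17800 + 4744) + 37433/(-3492) = -35937/(-13056) + 37433*(-1/3492) = -35937*(-1/13056) - 37433/3492 = 11979/4352 - 37433/3492 = -30269437/3799296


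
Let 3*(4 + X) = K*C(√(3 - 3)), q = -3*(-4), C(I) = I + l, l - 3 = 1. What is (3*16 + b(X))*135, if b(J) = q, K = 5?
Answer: 8100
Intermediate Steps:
l = 4 (l = 3 + 1 = 4)
C(I) = 4 + I (C(I) = I + 4 = 4 + I)
q = 12
X = 8/3 (X = -4 + (5*(4 + √(3 - 3)))/3 = -4 + (5*(4 + √0))/3 = -4 + (5*(4 + 0))/3 = -4 + (5*4)/3 = -4 + (⅓)*20 = -4 + 20/3 = 8/3 ≈ 2.6667)
b(J) = 12
(3*16 + b(X))*135 = (3*16 + 12)*135 = (48 + 12)*135 = 60*135 = 8100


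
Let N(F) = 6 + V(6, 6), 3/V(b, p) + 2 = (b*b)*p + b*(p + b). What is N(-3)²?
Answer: 2954961/81796 ≈ 36.126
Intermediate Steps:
V(b, p) = 3/(-2 + b*(b + p) + p*b²) (V(b, p) = 3/(-2 + ((b*b)*p + b*(p + b))) = 3/(-2 + (b²*p + b*(b + p))) = 3/(-2 + (p*b² + b*(b + p))) = 3/(-2 + (b*(b + p) + p*b²)) = 3/(-2 + b*(b + p) + p*b²))
N(F) = 1719/286 (N(F) = 6 + 3/(-2 + 6² + 6*6 + 6*6²) = 6 + 3/(-2 + 36 + 36 + 6*36) = 6 + 3/(-2 + 36 + 36 + 216) = 6 + 3/286 = 1719/286)
N(-3)² = (1719/286)² = 2954961/81796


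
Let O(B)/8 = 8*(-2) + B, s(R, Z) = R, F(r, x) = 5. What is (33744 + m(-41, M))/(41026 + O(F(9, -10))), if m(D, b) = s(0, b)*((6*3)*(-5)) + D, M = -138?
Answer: 33703/40938 ≈ 0.82327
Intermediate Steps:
O(B) = -128 + 8*B (O(B) = 8*(8*(-2) + B) = 8*(-16 + B) = -128 + 8*B)
m(D, b) = D (m(D, b) = 0*((6*3)*(-5)) + D = 0*(18*(-5)) + D = 0*(-90) + D = 0 + D = D)
(33744 + m(-41, M))/(41026 + O(F(9, -10))) = (33744 - 41)/(41026 + (-128 + 8*5)) = 33703/(41026 + (-128 + 40)) = 33703/(41026 - 88) = 33703/40938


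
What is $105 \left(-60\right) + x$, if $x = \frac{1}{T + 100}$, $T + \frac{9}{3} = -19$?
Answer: $- \frac{491399}{78} \approx -6300.0$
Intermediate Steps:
$T = -22$ ($T = -3 - 19 = -22$)
$x = \frac{1}{78}$ ($x = \frac{1}{-22 + 100} = \frac{1}{78} \approx 0.012821$)
$105 \left(-60\right) + x = 105 \left(-60\right) + \frac{1}{78} = -6300 + \frac{1}{78} = - \frac{491399}{78}$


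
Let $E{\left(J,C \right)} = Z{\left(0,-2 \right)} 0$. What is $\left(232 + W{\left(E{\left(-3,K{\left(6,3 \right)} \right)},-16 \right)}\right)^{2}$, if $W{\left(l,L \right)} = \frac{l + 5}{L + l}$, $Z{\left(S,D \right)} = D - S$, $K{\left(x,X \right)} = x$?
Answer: $\frac{13741849}{256} \approx 53679.0$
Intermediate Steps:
$E{\left(J,C \right)} = 0$ ($E{\left(J,C \right)} = \left(-2 - 0\right) 0 = \left(-2 + 0\right) 0 = \left(-2\right) 0 = 0$)
$W{\left(l,L \right)} = \frac{5 + l}{L + l}$
$\left(232 + W{\left(E{\left(-3,K{\left(6,3 \right)} \right)},-16 \right)}\right)^{2} = \left(232 + \frac{5 + 0}{-16 + 0}\right)^{2} = \left(232 + \frac{1}{-16} \cdot 5\right)^{2} = \left(232 - \frac{5}{16}\right)^{2} = \left(\frac{3707}{16}\right)^{2} = \frac{13741849}{256}$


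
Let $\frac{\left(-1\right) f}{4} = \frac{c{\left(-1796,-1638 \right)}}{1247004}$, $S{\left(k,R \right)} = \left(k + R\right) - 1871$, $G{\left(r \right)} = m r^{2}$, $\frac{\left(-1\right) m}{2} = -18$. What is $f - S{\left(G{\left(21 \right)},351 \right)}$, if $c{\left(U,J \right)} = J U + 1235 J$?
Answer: $- \frac{45216326}{3149} \approx -14359.0$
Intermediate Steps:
$m = 36$ ($m = \left(-2\right) \left(-18\right) = 36$)
$G{\left(r \right)} = 36 r^{2}$
$c{\left(U,J \right)} = 1235 J + J U$
$S{\left(k,R \right)} = -1871 + R + k$ ($S{\left(k,R \right)} = \left(R + k\right) - 1871 = -1871 + R + k$)
$f = - \frac{9282}{3149}$ ($f = - 4 \frac{\left(-1638\right) \left(1235 - 1796\right)}{1247004} = - 4 \left(-1638\right) \left(-561\right) \frac{1}{1247004} = - 4 \cdot 918918 \cdot \frac{1}{1247004} = \left(-4\right) \frac{4641}{6298} = - \frac{9282}{3149} \approx -2.9476$)
$f - S{\left(G{\left(21 \right)},351 \right)} = - \frac{9282}{3149} - \left(-1871 + 351 + 36 \cdot 21^{2}\right) = - \frac{9282}{3149} - \left(-1871 + 351 + 36 \cdot 441\right) = - \frac{9282}{3149} - \left(-1871 + 351 + 15876\right) = - \frac{9282}{3149} - 14356 = - \frac{45216326}{3149}$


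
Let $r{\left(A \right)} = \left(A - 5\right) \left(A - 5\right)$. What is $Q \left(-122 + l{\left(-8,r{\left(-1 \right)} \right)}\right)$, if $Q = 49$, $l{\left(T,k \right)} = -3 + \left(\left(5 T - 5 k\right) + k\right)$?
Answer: $-15141$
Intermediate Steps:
$r{\left(A \right)} = \left(-5 + A\right)^{2}$ ($r{\left(A \right)} = \left(-5 + A\right) \left(-5 + A\right) = \left(-5 + A\right)^{2}$)
$l{\left(T,k \right)} = -3 - 4 k + 5 T$ ($l{\left(T,k \right)} = -3 + \left(\left(- 5 k + 5 T\right) + k\right) = -3 + \left(- 4 k + 5 T\right) = -3 - 4 k + 5 T$)
$Q \left(-122 + l{\left(-8,r{\left(-1 \right)} \right)}\right) = 49 \left(-122 - \left(43 + 4 \left(-5 - 1\right)^{2}\right)\right) = 49 \left(-122 - \left(43 + 144\right)\right) = 49 \left(-122 - 187\right) = 49 \left(-309\right) = -15141$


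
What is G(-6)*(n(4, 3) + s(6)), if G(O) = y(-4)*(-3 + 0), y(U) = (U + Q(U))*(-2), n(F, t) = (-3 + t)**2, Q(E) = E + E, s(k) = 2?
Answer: -144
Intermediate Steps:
Q(E) = 2*E
y(U) = -6*U (y(U) = (U + 2*U)*(-2) = (3*U)*(-2) = -6*U)
G(O) = -72 (G(O) = (-6*(-4))*(-3 + 0) = 24*(-3) = -72)
G(-6)*(n(4, 3) + s(6)) = -72*((-3 + 3)**2 + 2) = -72*(0**2 + 2) = -72*(0 + 2) = -72*2 = -144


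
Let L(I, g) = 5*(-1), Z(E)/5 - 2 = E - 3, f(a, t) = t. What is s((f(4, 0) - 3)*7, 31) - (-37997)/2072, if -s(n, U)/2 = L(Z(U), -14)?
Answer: 58717/2072 ≈ 28.338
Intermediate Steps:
Z(E) = -5 + 5*E (Z(E) = 10 + 5*(E - 3) = 10 + 5*(-3 + E) = 10 + (-15 + 5*E) = -5 + 5*E)
L(I, g) = -5
s(n, U) = 10 (s(n, U) = -2*(-5) = 10)
s((f(4, 0) - 3)*7, 31) - (-37997)/2072 = 10 - (-37997)/2072 = 10 - 1*(-37997/2072) = 10 + 37997/2072 = 58717/2072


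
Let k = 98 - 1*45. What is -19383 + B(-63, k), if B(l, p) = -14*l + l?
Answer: -18564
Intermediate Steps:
k = 53 (k = 98 - 45 = 53)
B(l, p) = -13*l
-19383 + B(-63, k) = -19383 - 13*(-63) = -19383 + 819 = -18564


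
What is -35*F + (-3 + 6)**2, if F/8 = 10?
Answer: -2791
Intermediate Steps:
F = 80 (F = 8*10 = 80)
-35*F + (-3 + 6)**2 = -35*80 + (-3 + 6)**2 = -2800 + 3**2 = -2800 + 9 = -2791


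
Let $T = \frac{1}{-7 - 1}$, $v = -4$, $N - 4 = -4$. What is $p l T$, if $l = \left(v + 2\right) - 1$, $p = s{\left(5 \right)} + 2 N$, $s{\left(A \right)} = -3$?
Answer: $- \frac{9}{8} \approx -1.125$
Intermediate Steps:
$N = 0$ ($N = 4 - 4 = 0$)
$p = -3$ ($p = -3 + 2 \cdot 0 = -3 + 0 = -3$)
$T = - \frac{1}{8}$ ($T = \frac{1}{-8} = - \frac{1}{8} \approx -0.125$)
$l = -3$ ($l = \left(-4 + 2\right) - 1 = -2 - 1 = -3$)
$p l T = \left(-3\right) \left(-3\right) \left(- \frac{1}{8}\right) = 9 \left(- \frac{1}{8}\right) = - \frac{9}{8}$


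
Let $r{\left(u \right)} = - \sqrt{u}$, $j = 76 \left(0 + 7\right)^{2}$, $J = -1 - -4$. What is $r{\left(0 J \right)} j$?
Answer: $0$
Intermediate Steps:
$J = 3$ ($J = -1 + 4 = 3$)
$j = 3724$ ($j = 76 \cdot 7^{2} = 76 \cdot 49 = 3724$)
$r{\left(0 J \right)} j = - \sqrt{0 \cdot 3} \cdot 3724 = - \sqrt{0} \cdot 3724 = \left(-1\right) 0 \cdot 3724 = 0 \cdot 3724 = 0$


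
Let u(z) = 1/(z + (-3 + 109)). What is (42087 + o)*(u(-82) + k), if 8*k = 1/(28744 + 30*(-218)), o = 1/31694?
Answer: 558906353801/318671808 ≈ 1753.9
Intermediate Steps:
u(z) = 1/(106 + z) (u(z) = 1/(z + 106) = 1/(106 + z))
o = 1/31694 ≈ 3.1552e-5
k = 1/177632 (k = 1/(8*(28744 + 30*(-218))) = 1/(8*(28744 - 6540)) = (⅛)/22204 = (⅛)*(1/22204) = 1/177632 ≈ 5.6296e-6)
(42087 + o)*(u(-82) + k) = (42087 + 1/31694)*(1/(106 - 82) + 1/177632) = 1333905379*(1/24 + 1/177632)/31694 = (1333905379/31694)*(22207/532896) = 558906353801/318671808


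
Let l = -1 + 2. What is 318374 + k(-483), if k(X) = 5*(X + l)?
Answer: 315964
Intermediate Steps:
l = 1
k(X) = 5 + 5*X (k(X) = 5*(X + 1) = 5*(1 + X) = 5 + 5*X)
318374 + k(-483) = 318374 + (5 + 5*(-483)) = 318374 + (5 - 2415) = 318374 - 2410 = 315964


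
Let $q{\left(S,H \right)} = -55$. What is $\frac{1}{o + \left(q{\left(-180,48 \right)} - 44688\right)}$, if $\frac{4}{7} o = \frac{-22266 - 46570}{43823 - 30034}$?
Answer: $- \frac{13789}{617081690} \approx -2.2346 \cdot 10^{-5}$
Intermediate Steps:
$o = - \frac{120463}{13789}$ ($o = \frac{7 \frac{-22266 - 46570}{43823 - 30034}}{4} = \frac{7 \left(- \frac{68836}{13789}\right)}{4} = \frac{7 \left(\left(-68836\right) \frac{1}{13789}\right)}{4} = \frac{7}{4} \left(- \frac{68836}{13789}\right) = - \frac{120463}{13789} \approx -8.7362$)
$\frac{1}{o + \left(q{\left(-180,48 \right)} - 44688\right)} = \frac{1}{- \frac{120463}{13789} - 44743} = \frac{1}{- \frac{617081690}{13789}} = - \frac{13789}{617081690}$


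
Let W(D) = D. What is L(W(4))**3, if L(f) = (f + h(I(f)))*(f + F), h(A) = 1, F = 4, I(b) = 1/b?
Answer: 64000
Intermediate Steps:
L(f) = (1 + f)*(4 + f) (L(f) = (f + 1)*(f + 4) = (1 + f)*(4 + f))
L(W(4))**3 = (4 + 4**2 + 5*4)**3 = (4 + 16 + 20)**3 = 40**3 = 64000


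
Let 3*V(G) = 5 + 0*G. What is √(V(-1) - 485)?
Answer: 5*I*√174/3 ≈ 21.985*I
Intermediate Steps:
V(G) = 5/3 (V(G) = (5 + 0*G)/3 = (5 + 0)/3 = (⅓)*5 = 5/3)
√(V(-1) - 485) = √(5/3 - 485) = √(-1450/3) = 5*I*√174/3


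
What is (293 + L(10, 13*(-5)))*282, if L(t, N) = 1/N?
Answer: 5370408/65 ≈ 82622.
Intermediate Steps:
(293 + L(10, 13*(-5)))*282 = (293 + 1/(13*(-5)))*282 = (293 + 1/(-65))*282 = (293 - 1/65)*282 = (19044/65)*282 = 5370408/65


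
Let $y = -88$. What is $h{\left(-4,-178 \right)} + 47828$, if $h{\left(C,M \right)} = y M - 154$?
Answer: $63338$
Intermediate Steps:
$h{\left(C,M \right)} = -154 - 88 M$ ($h{\left(C,M \right)} = - 88 M - 154 = -154 - 88 M$)
$h{\left(-4,-178 \right)} + 47828 = \left(-154 - -15664\right) + 47828 = \left(-154 + 15664\right) + 47828 = 15510 + 47828 = 63338$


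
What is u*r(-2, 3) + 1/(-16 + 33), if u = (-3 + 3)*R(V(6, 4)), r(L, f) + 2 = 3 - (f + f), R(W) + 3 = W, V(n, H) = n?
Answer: 1/17 ≈ 0.058824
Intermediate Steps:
R(W) = -3 + W
r(L, f) = 1 - 2*f (r(L, f) = -2 + (3 - (f + f)) = -2 + (3 - 2*f) = 1 - 2*f)
u = 0 (u = (-3 + 3)*(-3 + 6) = 0*3 = 0)
u*r(-2, 3) + 1/(-16 + 33) = 0*(1 - 2*3) + 1/(-16 + 33) = 0*(1 - 6) + 1/17 = 0*(-5) + 1/17 = 0 + 1/17 = 1/17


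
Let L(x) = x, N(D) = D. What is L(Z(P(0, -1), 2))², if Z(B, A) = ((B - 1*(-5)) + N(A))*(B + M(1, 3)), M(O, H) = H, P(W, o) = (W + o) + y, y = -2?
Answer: 0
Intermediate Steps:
P(W, o) = -2 + W + o (P(W, o) = (W + o) - 2 = -2 + W + o)
Z(B, A) = (3 + B)*(5 + A + B) (Z(B, A) = ((B - 1*(-5)) + A)*(B + 3) = ((B + 5) + A)*(3 + B) = ((5 + B) + A)*(3 + B) = (5 + A + B)*(3 + B) = (3 + B)*(5 + A + B))
L(Z(P(0, -1), 2))² = (15 + (-2 + 0 - 1)² + 3*2 + 8*(-2 + 0 - 1) + 2*(-2 + 0 - 1))² = (15 + (-3)² + 6 + 8*(-3) + 2*(-3))² = (15 + 9 + 6 - 24 - 6)² = 0² = 0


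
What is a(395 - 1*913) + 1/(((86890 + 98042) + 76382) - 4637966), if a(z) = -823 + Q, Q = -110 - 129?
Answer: -4648004425/4376652 ≈ -1062.0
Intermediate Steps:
Q = -239
a(z) = -1062 (a(z) = -823 - 239 = -1062)
a(395 - 1*913) + 1/(((86890 + 98042) + 76382) - 4637966) = -1062 + 1/(((86890 + 98042) + 76382) - 4637966) = -1062 + 1/((184932 + 76382) - 4637966) = -1062 + 1/(261314 - 4637966) = -1062 + 1/(-4376652) = -1062 - 1/4376652 = -4648004425/4376652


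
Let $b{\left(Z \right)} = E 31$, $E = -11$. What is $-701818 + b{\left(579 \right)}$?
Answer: $-702159$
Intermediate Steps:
$b{\left(Z \right)} = -341$ ($b{\left(Z \right)} = \left(-11\right) 31 = -341$)
$-701818 + b{\left(579 \right)} = -701818 - 341 = -702159$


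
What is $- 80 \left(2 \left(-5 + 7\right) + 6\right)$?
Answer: $-800$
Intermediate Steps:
$- 80 \left(2 \left(-5 + 7\right) + 6\right) = - 80 \left(2 \cdot 2 + 6\right) = - 80 \left(4 + 6\right) = \left(-80\right) 10 = -800$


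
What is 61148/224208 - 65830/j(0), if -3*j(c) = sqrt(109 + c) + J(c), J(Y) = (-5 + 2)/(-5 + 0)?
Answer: -41501030677/38059308 + 2468625*sqrt(109)/1358 ≈ 17888.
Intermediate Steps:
J(Y) = 3/5 (J(Y) = -3/(-5) = -3*(-1/5) = 3/5)
j(c) = -1/5 - sqrt(109 + c)/3 (j(c) = -(sqrt(109 + c) + 3/5)/3 = -(3/5 + sqrt(109 + c))/3 = -1/5 - sqrt(109 + c)/3)
61148/224208 - 65830/j(0) = 61148/224208 - 65830/(-1/5 - sqrt(109 + 0)/3) = 61148*(1/224208) - 65830/(-1/5 - sqrt(109)/3) = 15287/56052 - 65830/(-1/5 - sqrt(109)/3)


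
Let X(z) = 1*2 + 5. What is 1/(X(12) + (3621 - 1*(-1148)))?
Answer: 1/4776 ≈ 0.00020938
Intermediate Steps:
X(z) = 7 (X(z) = 2 + 5 = 7)
1/(X(12) + (3621 - 1*(-1148))) = 1/(7 + (3621 - 1*(-1148))) = 1/(7 + (3621 + 1148)) = 1/(7 + 4769) = 1/4776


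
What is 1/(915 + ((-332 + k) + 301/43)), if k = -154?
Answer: 1/436 ≈ 0.0022936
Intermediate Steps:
1/(915 + ((-332 + k) + 301/43)) = 1/(915 + ((-332 - 154) + 301/43)) = 1/(915 + (-486 + 301*(1/43))) = 1/(915 + (-486 + 7)) = 1/(915 - 479) = 1/436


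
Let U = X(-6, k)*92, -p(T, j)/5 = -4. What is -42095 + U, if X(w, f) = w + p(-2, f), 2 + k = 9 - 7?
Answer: -40807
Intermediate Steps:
p(T, j) = 20 (p(T, j) = -5*(-4) = 20)
k = 0 (k = -2 + (9 - 7) = -2 + 2 = 0)
X(w, f) = 20 + w (X(w, f) = w + 20 = 20 + w)
U = 1288 (U = (20 - 6)*92 = 14*92 = 1288)
-42095 + U = -42095 + 1288 = -40807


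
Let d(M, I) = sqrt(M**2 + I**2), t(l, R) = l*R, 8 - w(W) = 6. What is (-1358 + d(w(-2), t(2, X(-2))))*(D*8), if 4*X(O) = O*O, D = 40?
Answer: -434560 + 640*sqrt(2) ≈ -4.3366e+5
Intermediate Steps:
w(W) = 2 (w(W) = 8 - 1*6 = 8 - 6 = 2)
X(O) = O**2/4 (X(O) = (O*O)/4 = O**2/4)
t(l, R) = R*l
d(M, I) = sqrt(I**2 + M**2)
(-1358 + d(w(-2), t(2, X(-2))))*(D*8) = (-1358 + sqrt((((1/4)*(-2)**2)*2)**2 + 2**2))*(40*8) = (-1358 + sqrt((((1/4)*4)*2)**2 + 4))*320 = (-1358 + sqrt((1*2)**2 + 4))*320 = (-1358 + sqrt(2**2 + 4))*320 = (-1358 + sqrt(4 + 4))*320 = (-1358 + sqrt(8))*320 = (-1358 + 2*sqrt(2))*320 = -434560 + 640*sqrt(2)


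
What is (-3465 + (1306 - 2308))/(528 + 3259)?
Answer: -4467/3787 ≈ -1.1796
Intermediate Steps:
(-3465 + (1306 - 2308))/(528 + 3259) = (-3465 - 1002)/3787 = -4467*1/3787 = -4467/3787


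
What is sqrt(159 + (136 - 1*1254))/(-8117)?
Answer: -I*sqrt(959)/8117 ≈ -0.0038152*I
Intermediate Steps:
sqrt(159 + (136 - 1*1254))/(-8117) = sqrt(159 + (136 - 1254))*(-1/8117) = sqrt(159 - 1118)*(-1/8117) = sqrt(-959)*(-1/8117) = (I*sqrt(959))*(-1/8117) = -I*sqrt(959)/8117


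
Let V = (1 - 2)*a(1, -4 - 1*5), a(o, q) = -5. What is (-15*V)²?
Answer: 5625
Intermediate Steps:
V = 5 (V = (1 - 2)*(-5) = -1*(-5) = 5)
(-15*V)² = (-15*5)² = (-75)² = 5625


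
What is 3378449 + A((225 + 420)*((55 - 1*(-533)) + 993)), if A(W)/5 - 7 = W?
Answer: 8477209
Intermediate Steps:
A(W) = 35 + 5*W
3378449 + A((225 + 420)*((55 - 1*(-533)) + 993)) = 3378449 + (35 + 5*((225 + 420)*((55 - 1*(-533)) + 993))) = 3378449 + (35 + 5*(645*((55 + 533) + 993))) = 3378449 + (35 + 5*(645*(588 + 993))) = 3378449 + (35 + 5*(645*1581)) = 3378449 + (35 + 5*1019745) = 3378449 + (35 + 5098725) = 3378449 + 5098760 = 8477209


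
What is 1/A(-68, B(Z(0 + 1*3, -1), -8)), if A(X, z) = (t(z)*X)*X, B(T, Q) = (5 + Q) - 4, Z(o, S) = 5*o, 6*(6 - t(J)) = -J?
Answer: 3/67048 ≈ 4.4744e-5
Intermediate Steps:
t(J) = 6 + J/6 (t(J) = 6 - (-1)*J/6 = 6 + J/6)
B(T, Q) = 1 + Q
A(X, z) = X**2*(6 + z/6) (A(X, z) = ((6 + z/6)*X)*X = (X*(6 + z/6))*X = X**2*(6 + z/6))
1/A(-68, B(Z(0 + 1*3, -1), -8)) = 1/((1/6)*(-68)**2*(36 + (1 - 8))) = 1/((1/6)*4624*(36 - 7)) = 1/((1/6)*4624*29) = 1/(67048/3) = 3/67048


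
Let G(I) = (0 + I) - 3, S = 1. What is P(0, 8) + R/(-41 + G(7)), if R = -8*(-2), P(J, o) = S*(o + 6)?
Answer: 502/37 ≈ 13.568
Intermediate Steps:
P(J, o) = 6 + o (P(J, o) = 1*(o + 6) = 1*(6 + o) = 6 + o)
G(I) = -3 + I (G(I) = I - 3 = -3 + I)
R = 16
P(0, 8) + R/(-41 + G(7)) = (6 + 8) + 16/(-41 + (-3 + 7)) = 14 + 16/(-41 + 4) = 14 + 16/(-37) = 14 + 16*(-1/37) = 14 - 16/37 = 502/37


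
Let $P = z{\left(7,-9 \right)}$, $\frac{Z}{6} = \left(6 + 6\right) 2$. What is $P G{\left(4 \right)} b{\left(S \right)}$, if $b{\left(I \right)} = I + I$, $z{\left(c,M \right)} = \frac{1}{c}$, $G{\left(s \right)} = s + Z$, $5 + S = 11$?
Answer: $\frac{1776}{7} \approx 253.71$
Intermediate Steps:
$S = 6$ ($S = -5 + 11 = 6$)
$Z = 144$ ($Z = 6 \left(6 + 6\right) 2 = 6 \cdot 12 \cdot 2 = 6 \cdot 24 = 144$)
$G{\left(s \right)} = 144 + s$ ($G{\left(s \right)} = s + 144 = 144 + s$)
$b{\left(I \right)} = 2 I$
$P = \frac{1}{7} \approx 0.14286$
$P G{\left(4 \right)} b{\left(S \right)} = \frac{144 + 4}{7} \cdot 2 \cdot 6 = \frac{1}{7} \cdot 148 \cdot 12 = \frac{148}{7} \cdot 12 = \frac{1776}{7}$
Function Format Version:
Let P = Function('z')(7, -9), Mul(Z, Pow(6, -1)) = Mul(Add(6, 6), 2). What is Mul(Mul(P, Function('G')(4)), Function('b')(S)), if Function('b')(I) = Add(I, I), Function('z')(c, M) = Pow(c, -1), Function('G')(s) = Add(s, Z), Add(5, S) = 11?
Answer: Rational(1776, 7) ≈ 253.71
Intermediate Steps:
S = 6 (S = Add(-5, 11) = 6)
Z = 144 (Z = Mul(6, Mul(Add(6, 6), 2)) = Mul(6, Mul(12, 2)) = Mul(6, 24) = 144)
Function('G')(s) = Add(144, s) (Function('G')(s) = Add(s, 144) = Add(144, s))
Function('b')(I) = Mul(2, I)
P = Rational(1, 7) (P = Pow(7, -1) = Rational(1, 7) ≈ 0.14286)
Mul(Mul(P, Function('G')(4)), Function('b')(S)) = Mul(Mul(Rational(1, 7), Add(144, 4)), Mul(2, 6)) = Mul(Mul(Rational(1, 7), 148), 12) = Mul(Rational(148, 7), 12) = Rational(1776, 7)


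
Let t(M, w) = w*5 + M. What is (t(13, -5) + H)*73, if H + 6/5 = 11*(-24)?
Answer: -101178/5 ≈ -20236.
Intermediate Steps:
t(M, w) = M + 5*w (t(M, w) = 5*w + M = M + 5*w)
H = -1326/5 (H = -6/5 + 11*(-24) = -6/5 - 264 = -1326/5 ≈ -265.20)
(t(13, -5) + H)*73 = ((13 + 5*(-5)) - 1326/5)*73 = ((13 - 25) - 1326/5)*73 = (-12 - 1326/5)*73 = -1386/5*73 = -101178/5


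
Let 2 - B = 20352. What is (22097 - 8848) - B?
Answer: 33599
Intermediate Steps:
B = -20350 (B = 2 - 1*20352 = 2 - 20352 = -20350)
(22097 - 8848) - B = (22097 - 8848) - 1*(-20350) = 13249 + 20350 = 33599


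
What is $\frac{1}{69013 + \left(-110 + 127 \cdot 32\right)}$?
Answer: $\frac{1}{72967} \approx 1.3705 \cdot 10^{-5}$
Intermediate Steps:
$\frac{1}{69013 + \left(-110 + 127 \cdot 32\right)} = \frac{1}{69013 + \left(-110 + 4064\right)} = \frac{1}{69013 + 3954} = \frac{1}{72967}$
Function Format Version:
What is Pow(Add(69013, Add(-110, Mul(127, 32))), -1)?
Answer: Rational(1, 72967) ≈ 1.3705e-5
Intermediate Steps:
Pow(Add(69013, Add(-110, Mul(127, 32))), -1) = Pow(Add(69013, Add(-110, 4064)), -1) = Pow(Add(69013, 3954), -1) = Pow(72967, -1) = Rational(1, 72967)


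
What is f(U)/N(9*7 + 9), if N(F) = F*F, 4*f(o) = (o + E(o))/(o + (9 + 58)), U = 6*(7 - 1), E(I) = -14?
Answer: 11/1067904 ≈ 1.0301e-5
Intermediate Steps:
U = 36 (U = 6*6 = 36)
f(o) = (-14 + o)/(4*(67 + o)) (f(o) = ((o - 14)/(o + (9 + 58)))/4 = ((-14 + o)/(o + 67))/4 = ((-14 + o)/(67 + o))/4 = (-14 + o)/(4*(67 + o)))
N(F) = F**2
f(U)/N(9*7 + 9) = ((-14 + 36)/(4*(67 + 36)))/((9*7 + 9)**2) = ((1/4)*22/103)/((63 + 9)**2) = ((1/4)*(1/103)*22)/(72**2) = (11/206)/5184 = (11/206)*(1/5184) = 11/1067904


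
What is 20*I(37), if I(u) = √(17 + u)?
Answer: 60*√6 ≈ 146.97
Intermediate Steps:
20*I(37) = 20*√(17 + 37) = 20*√54 = 20*(3*√6) = 60*√6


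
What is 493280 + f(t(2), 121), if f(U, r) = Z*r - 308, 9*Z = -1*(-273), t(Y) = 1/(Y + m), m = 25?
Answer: 1489927/3 ≈ 4.9664e+5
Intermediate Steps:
t(Y) = 1/(25 + Y) (t(Y) = 1/(Y + 25) = 1/(25 + Y))
Z = 91/3 (Z = (-1*(-273))/9 = (⅑)*273 = 91/3 ≈ 30.333)
f(U, r) = -308 + 91*r/3 (f(U, r) = 91*r/3 - 308 = -308 + 91*r/3)
493280 + f(t(2), 121) = 493280 + (-308 + (91/3)*121) = 493280 + (-308 + 11011/3) = 493280 + 10087/3 = 1489927/3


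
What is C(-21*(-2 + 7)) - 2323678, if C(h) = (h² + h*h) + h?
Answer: -2301733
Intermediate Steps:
C(h) = h + 2*h² (C(h) = (h² + h²) + h = 2*h² + h = h + 2*h²)
C(-21*(-2 + 7)) - 2323678 = (-21*(-2 + 7))*(1 + 2*(-21*(-2 + 7))) - 2323678 = (-21*5)*(1 + 2*(-21*5)) - 2323678 = -105*(1 + 2*(-105)) - 2323678 = -105*(1 - 210) - 2323678 = -105*(-209) - 2323678 = 21945 - 2323678 = -2301733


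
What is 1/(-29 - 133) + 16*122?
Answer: 316223/162 ≈ 1952.0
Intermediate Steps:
1/(-29 - 133) + 16*122 = 1/(-162) + 1952 = -1/162 + 1952 = 316223/162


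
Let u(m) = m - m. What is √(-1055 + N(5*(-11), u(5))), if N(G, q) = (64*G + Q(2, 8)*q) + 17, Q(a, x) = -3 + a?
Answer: I*√4558 ≈ 67.513*I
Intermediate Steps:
u(m) = 0
N(G, q) = 17 - q + 64*G (N(G, q) = (64*G + (-3 + 2)*q) + 17 = (64*G - q) + 17 = (-q + 64*G) + 17 = 17 - q + 64*G)
√(-1055 + N(5*(-11), u(5))) = √(-1055 + (17 - 1*0 + 64*(5*(-11)))) = √(-1055 + (17 + 0 + 64*(-55))) = √(-1055 + (17 + 0 - 3520)) = √(-1055 - 3503) = √(-4558) = I*√4558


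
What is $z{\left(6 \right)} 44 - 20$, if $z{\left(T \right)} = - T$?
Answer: $-284$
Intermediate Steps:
$z{\left(6 \right)} 44 - 20 = \left(-1\right) 6 \cdot 44 - 20 = \left(-6\right) 44 - 20 = -264 - 20 = -284$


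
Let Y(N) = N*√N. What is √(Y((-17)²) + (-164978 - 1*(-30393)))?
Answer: 6*I*√3602 ≈ 360.1*I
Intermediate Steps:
Y(N) = N^(3/2)
√(Y((-17)²) + (-164978 - 1*(-30393))) = √(((-17)²)^(3/2) + (-164978 - 1*(-30393))) = √(289^(3/2) + (-164978 + 30393)) = √(4913 - 134585) = √(-129672) = 6*I*√3602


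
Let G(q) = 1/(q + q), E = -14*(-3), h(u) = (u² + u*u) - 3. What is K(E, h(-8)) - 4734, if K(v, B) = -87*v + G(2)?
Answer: -33551/4 ≈ -8387.8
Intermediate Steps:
h(u) = -3 + 2*u² (h(u) = (u² + u²) - 3 = 2*u² - 3 = -3 + 2*u²)
E = 42
G(q) = 1/(2*q)
K(v, B) = ¼ - 87*v (K(v, B) = -87*v + (½)/2 = -87*v + (½)*(½) = -87*v + ¼ = ¼ - 87*v)
K(E, h(-8)) - 4734 = (¼ - 87*42) - 4734 = (¼ - 3654) - 4734 = -14615/4 - 4734 = -33551/4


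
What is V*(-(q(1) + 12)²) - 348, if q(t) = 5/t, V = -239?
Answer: 68723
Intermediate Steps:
V*(-(q(1) + 12)²) - 348 = -(-239)*(5/1 + 12)² - 348 = -(-239)*(5*1 + 12)² - 348 = -(-239)*(5 + 12)² - 348 = -(-239)*17² - 348 = -(-239)*289 - 348 = -239*(-289) - 348 = 69071 - 348 = 68723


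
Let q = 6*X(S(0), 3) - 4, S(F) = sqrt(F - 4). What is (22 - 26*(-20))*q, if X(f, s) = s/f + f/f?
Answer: 1084 - 4878*I ≈ 1084.0 - 4878.0*I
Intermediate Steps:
S(F) = sqrt(-4 + F)
X(f, s) = 1 + s/f (X(f, s) = s/f + 1 = 1 + s/f)
q = -4 - 3*I*(3 + 2*I) (q = 6*((sqrt(-4 + 0) + 3)/(sqrt(-4 + 0))) - 4 = 6*((sqrt(-4) + 3)/(sqrt(-4))) - 4 = 6*((2*I + 3)/((2*I))) - 4 = 6*((-I/2)*(3 + 2*I)) - 4 = 6*(-I*(3 + 2*I)/2) - 4 = -3*I*(3 + 2*I) - 4 = -4 - 3*I*(3 + 2*I) ≈ 2.0 - 9.0*I)
(22 - 26*(-20))*q = (22 - 26*(-20))*(2 - 9*I) = (22 + 520)*(2 - 9*I) = 542*(2 - 9*I) = 1084 - 4878*I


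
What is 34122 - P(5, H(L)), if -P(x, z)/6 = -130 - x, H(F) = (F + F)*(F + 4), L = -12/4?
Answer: 33312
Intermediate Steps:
L = -3 (L = -12*¼ = -3)
H(F) = 2*F*(4 + F) (H(F) = (2*F)*(4 + F) = 2*F*(4 + F))
P(x, z) = 780 + 6*x (P(x, z) = -6*(-130 - x) = 780 + 6*x)
34122 - P(5, H(L)) = 34122 - (780 + 6*5) = 34122 - (780 + 30) = 34122 - 1*810 = 34122 - 810 = 33312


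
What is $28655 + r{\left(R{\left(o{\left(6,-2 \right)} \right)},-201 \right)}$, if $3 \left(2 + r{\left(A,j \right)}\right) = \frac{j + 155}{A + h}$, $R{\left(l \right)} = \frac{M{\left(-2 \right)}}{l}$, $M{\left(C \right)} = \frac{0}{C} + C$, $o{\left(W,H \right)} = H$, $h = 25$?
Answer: $\frac{1117444}{39} \approx 28652.0$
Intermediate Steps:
$M{\left(C \right)} = C$ ($M{\left(C \right)} = 0 + C = C$)
$R{\left(l \right)} = - \frac{2}{l}$
$r{\left(A,j \right)} = -2 + \frac{155 + j}{3 \left(25 + A\right)}$ ($r{\left(A,j \right)} = -2 + \frac{\left(j + 155\right) \frac{1}{A + 25}}{3} = -2 + \frac{\left(155 + j\right) \frac{1}{25 + A}}{3} = -2 + \frac{\frac{1}{25 + A} \left(155 + j\right)}{3} = -2 + \frac{155 + j}{3 \left(25 + A\right)}$)
$28655 + r{\left(R{\left(o{\left(6,-2 \right)} \right)},-201 \right)} = 28655 + \frac{5 - 201 - 6 \left(- \frac{2}{-2}\right)}{3 \left(25 - \frac{2}{-2}\right)} = 28655 + \frac{5 - 201 - 6 \left(\left(-2\right) \left(- \frac{1}{2}\right)\right)}{3 \left(25 - -1\right)} = 28655 + \frac{5 - 201 - 6}{3 \left(25 + 1\right)} = 28655 + \frac{5 - 201 - 6}{3 \cdot 26} = 28655 + \frac{1}{3} \cdot \frac{1}{26} \left(-202\right) = 28655 - \frac{101}{39} = \frac{1117444}{39}$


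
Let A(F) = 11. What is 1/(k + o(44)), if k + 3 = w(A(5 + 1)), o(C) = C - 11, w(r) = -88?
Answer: -1/58 ≈ -0.017241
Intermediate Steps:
o(C) = -11 + C
k = -91 (k = -3 - 88 = -91)
1/(k + o(44)) = 1/(-91 + (-11 + 44)) = 1/(-91 + 33) = 1/(-58) = -1/58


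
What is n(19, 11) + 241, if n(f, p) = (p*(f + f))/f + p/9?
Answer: 2378/9 ≈ 264.22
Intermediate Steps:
n(f, p) = 19*p/9 (n(f, p) = (p*(2*f))/f + p*(1/9) = (2*f*p)/f + p/9 = 2*p + p/9 = 19*p/9)
n(19, 11) + 241 = (19/9)*11 + 241 = 209/9 + 241 = 2378/9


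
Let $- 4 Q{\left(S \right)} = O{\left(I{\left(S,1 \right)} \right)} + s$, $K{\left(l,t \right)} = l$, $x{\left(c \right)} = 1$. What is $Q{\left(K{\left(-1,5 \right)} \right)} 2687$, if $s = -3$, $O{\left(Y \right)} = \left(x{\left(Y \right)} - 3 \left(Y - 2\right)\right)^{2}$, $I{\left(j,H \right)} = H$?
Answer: $- \frac{34931}{4} \approx -8732.8$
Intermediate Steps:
$O{\left(Y \right)} = \left(7 - 3 Y\right)^{2}$ ($O{\left(Y \right)} = \left(1 - 3 \left(Y - 2\right)\right)^{2} = \left(1 - 3 \left(-2 + Y\right)\right)^{2} = \left(1 - \left(-6 + 3 Y\right)\right)^{2} = \left(7 - 3 Y\right)^{2}$)
$Q{\left(S \right)} = - \frac{13}{4}$ ($Q{\left(S \right)} = - \frac{\left(7 - 3\right)^{2} - 3}{4} = - \frac{4^{2} - 3}{4} = - \frac{16 - 3}{4} = \left(- \frac{1}{4}\right) 13 = - \frac{13}{4}$)
$Q{\left(K{\left(-1,5 \right)} \right)} 2687 = \left(- \frac{13}{4}\right) 2687 = - \frac{34931}{4}$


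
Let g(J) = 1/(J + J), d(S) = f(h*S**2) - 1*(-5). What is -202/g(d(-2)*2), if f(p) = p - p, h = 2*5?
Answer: -4040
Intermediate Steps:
h = 10
f(p) = 0
d(S) = 5 (d(S) = 0 - 1*(-5) = 0 + 5 = 5)
g(J) = 1/(2*J)
-202/g(d(-2)*2) = -202/(1/(2*((5*2)))) = -202/((1/2)/10) = -202/((1/2)*(1/10)) = -202/1/20 = -202*20 = -4040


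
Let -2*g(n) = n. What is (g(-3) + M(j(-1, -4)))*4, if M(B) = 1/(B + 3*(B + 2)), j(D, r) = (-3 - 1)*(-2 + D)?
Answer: 164/27 ≈ 6.0741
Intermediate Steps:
j(D, r) = 8 - 4*D (j(D, r) = -4*(-2 + D) = 8 - 4*D)
g(n) = -n/2
M(B) = 1/(6 + 4*B) (M(B) = 1/(B + 3*(2 + B)) = 1/(B + (6 + 3*B)) = 1/(6 + 4*B))
(g(-3) + M(j(-1, -4)))*4 = (-½*(-3) + 1/(2*(3 + 2*(8 - 4*(-1)))))*4 = (3/2 + 1/(2*(3 + 2*(8 + 4))))*4 = (3/2 + 1/(2*(3 + 2*12)))*4 = (3/2 + 1/(2*(3 + 24)))*4 = (3/2 + (½)/27)*4 = (3/2 + (½)*(1/27))*4 = (3/2 + 1/54)*4 = (41/27)*4 = 164/27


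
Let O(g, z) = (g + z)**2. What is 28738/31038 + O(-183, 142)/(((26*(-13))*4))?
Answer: -6660551/20981688 ≈ -0.31745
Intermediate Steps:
28738/31038 + O(-183, 142)/(((26*(-13))*4)) = 28738/31038 + (-183 + 142)**2/(((26*(-13))*4)) = 28738*(1/31038) + (-41)**2/((-338*4)) = 14369/15519 + 1681/(-1352) = 14369/15519 + 1681*(-1/1352) = 14369/15519 - 1681/1352 = -6660551/20981688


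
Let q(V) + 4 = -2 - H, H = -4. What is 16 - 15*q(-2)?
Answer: 46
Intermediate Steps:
q(V) = -2 (q(V) = -4 + (-2 - 1*(-4)) = -4 + (-2 + 4) = -4 + 2 = -2)
16 - 15*q(-2) = 16 - 15*(-2) = 16 + 30 = 46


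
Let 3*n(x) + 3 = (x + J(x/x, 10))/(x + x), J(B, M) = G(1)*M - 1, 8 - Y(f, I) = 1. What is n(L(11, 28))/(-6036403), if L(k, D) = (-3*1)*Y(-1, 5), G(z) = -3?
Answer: 37/380293389 ≈ 9.7293e-8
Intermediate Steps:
Y(f, I) = 7 (Y(f, I) = 8 - 1*1 = 8 - 1 = 7)
J(B, M) = -1 - 3*M (J(B, M) = -3*M - 1 = -1 - 3*M)
L(k, D) = -21 (L(k, D) = -3*1*7 = -3*7 = -21)
n(x) = -1 + (-31 + x)/(6*x) (n(x) = -1 + ((x + (-1 - 3*10))/(x + x))/3 = -1 + ((x + (-1 - 30))/((2*x)))/3 = -1 + ((x - 31)*(1/(2*x)))/3 = -1 + ((-31 + x)*(1/(2*x)))/3 = -1 + ((-31 + x)/(2*x))/3 = -1 + (-31 + x)/(6*x))
n(L(11, 28))/(-6036403) = ((1/6)*(-31 - 5*(-21))/(-21))/(-6036403) = ((1/6)*(-1/21)*(-31 + 105))*(-1/6036403) = ((1/6)*(-1/21)*74)*(-1/6036403) = -37/63*(-1/6036403) = 37/380293389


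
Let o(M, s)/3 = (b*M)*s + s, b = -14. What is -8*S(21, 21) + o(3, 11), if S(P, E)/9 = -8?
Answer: -777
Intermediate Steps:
o(M, s) = 3*s - 42*M*s (o(M, s) = 3*((-14*M)*s + s) = 3*(-14*M*s + s) = 3*(s - 14*M*s) = 3*s - 42*M*s)
S(P, E) = -72 (S(P, E) = 9*(-8) = -72)
-8*S(21, 21) + o(3, 11) = -8*(-72) + 3*11*(1 - 14*3) = 576 + 3*11*(1 - 42) = 576 + 3*11*(-41) = 576 - 1353 = -777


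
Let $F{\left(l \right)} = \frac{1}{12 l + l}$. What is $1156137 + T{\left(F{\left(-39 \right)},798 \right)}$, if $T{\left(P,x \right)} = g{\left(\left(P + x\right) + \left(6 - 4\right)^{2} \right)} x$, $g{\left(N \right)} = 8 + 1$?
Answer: $1163319$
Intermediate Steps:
$g{\left(N \right)} = 9$
$F{\left(l \right)} = \frac{1}{13 l}$
$T{\left(P,x \right)} = 9 x$
$1156137 + T{\left(F{\left(-39 \right)},798 \right)} = 1156137 + 9 \cdot 798 = 1156137 + 7182 = 1163319$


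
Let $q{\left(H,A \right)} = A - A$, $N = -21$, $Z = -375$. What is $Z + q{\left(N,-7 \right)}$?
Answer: $-375$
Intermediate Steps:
$q{\left(H,A \right)} = 0$
$Z + q{\left(N,-7 \right)} = -375 + 0 = -375$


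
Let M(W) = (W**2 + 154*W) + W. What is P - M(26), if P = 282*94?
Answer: 21802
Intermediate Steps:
M(W) = W**2 + 155*W
P = 26508
P - M(26) = 26508 - 26*(155 + 26) = 26508 - 26*181 = 26508 - 1*4706 = 26508 - 4706 = 21802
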